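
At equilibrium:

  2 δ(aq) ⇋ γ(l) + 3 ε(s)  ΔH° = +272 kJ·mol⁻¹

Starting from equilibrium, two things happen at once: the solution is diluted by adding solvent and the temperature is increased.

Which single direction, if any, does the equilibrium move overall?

cannot be determined

Dilution lowers every aqueous concentration by the same factor. Δn_aq = 0 − 2 = -2, so the system shifts toward the side with more dissolved moles — to the left.
The forward reaction is endothermic. Raising T favours the endothermic direction — shift to the right.
The individual effects push in opposite directions; without quantitative information the net direction cannot be determined.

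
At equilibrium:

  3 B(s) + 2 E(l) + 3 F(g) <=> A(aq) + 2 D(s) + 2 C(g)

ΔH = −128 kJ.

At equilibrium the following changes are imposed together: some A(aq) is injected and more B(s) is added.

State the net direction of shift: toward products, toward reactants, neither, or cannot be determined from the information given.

Adding A (aq), a product, drives the reaction to the left.
B is a pure solid; its activity is 1 regardless of amount, so Q is unaffected — no shift from this change.
Only the nonzero effect(s) matter; the net shift is to the left.

left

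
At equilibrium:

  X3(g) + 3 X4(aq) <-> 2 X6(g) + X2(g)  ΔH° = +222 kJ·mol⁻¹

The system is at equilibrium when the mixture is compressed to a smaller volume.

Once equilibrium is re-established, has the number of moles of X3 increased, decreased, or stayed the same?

increases

Gas moles: reactants 1, products 3 (Δn_gas = +2). Compression shifts the system toward the side with fewer moles of gas — to the left.
The net shift is to the left. X3 is a reactant, so its amount increases.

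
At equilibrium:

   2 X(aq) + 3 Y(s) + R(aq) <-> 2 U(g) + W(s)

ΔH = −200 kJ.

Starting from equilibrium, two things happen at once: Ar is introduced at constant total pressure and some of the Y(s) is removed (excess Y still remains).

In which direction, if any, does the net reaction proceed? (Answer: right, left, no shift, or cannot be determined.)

Adding inert gas at constant total pressure expands the volume and lowers every reacting partial pressure. With Δn_gas = 2 − 0 = +2, Q moves away from K toward the side with fewer gas moles, so the system shifts toward the side with more gas moles — to the right.
Y is a pure solid; its activity is 1 regardless of amount, so Q is unaffected — no shift from this change.
Only the nonzero effect(s) matter; the net shift is to the right.

right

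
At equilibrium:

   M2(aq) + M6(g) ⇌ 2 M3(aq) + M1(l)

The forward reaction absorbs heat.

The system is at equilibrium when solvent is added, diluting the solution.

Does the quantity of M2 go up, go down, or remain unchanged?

Dilution lowers every aqueous concentration by the same factor. Δn_aq = 2 − 1 = +1, so the system shifts toward the side with more dissolved moles — to the right.
The net shift is to the right. M2 is a reactant, so its amount decreases.

decreases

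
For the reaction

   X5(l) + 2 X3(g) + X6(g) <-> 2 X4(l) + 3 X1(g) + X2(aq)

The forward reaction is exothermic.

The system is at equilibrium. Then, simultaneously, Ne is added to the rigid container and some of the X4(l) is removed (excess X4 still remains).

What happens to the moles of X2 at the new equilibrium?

unchanged

At constant volume, adding an inert gas leaves every reacting species' partial pressure unchanged, so Q is unchanged — no shift from this change.
X4 is a pure liquid; its activity is 1 regardless of amount, so Q is unaffected — no shift from this change.
No net shift occurs, so the amount of X2 is unchanged.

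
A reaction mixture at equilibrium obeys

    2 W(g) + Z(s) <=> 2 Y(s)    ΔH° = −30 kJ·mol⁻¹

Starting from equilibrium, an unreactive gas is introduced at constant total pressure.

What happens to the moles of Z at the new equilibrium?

increases

Adding inert gas at constant total pressure expands the volume and lowers every reacting partial pressure. With Δn_gas = 0 − 2 = -2, Q moves away from K toward the side with fewer gas moles, so the system shifts toward the side with more gas moles — to the left.
The net shift is to the left. Z is a reactant, so its amount increases.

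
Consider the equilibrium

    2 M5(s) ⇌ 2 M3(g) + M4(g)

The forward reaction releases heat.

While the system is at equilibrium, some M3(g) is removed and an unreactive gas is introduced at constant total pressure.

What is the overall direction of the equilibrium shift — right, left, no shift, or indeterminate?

right

Removing M3 (g), a product, drives the reaction to the right.
Adding inert gas at constant total pressure expands the volume and lowers every reacting partial pressure. With Δn_gas = 3 − 0 = +3, Q moves away from K toward the side with fewer gas moles, so the system shifts toward the side with more gas moles — to the right.
All effects act in the same direction — net shift to the right.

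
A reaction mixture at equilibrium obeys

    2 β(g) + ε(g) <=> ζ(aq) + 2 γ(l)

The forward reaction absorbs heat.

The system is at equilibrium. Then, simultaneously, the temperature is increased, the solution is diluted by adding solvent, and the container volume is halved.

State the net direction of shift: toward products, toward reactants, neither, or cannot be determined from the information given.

The forward reaction is endothermic. Raising T favours the endothermic direction — shift to the right.
Dilution lowers every aqueous concentration by the same factor. Δn_aq = 1 − 0 = +1, so the system shifts toward the side with more dissolved moles — to the right.
Gas moles: reactants 3, products 0 (Δn_gas = -3). Compression shifts the system toward the side with fewer moles of gas — to the right.
All effects act in the same direction — net shift to the right.

right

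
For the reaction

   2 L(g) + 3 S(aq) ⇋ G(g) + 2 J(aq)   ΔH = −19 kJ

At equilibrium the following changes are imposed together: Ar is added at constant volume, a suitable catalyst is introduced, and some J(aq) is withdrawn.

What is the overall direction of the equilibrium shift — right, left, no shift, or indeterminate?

right

At constant volume, adding an inert gas leaves every reacting species' partial pressure unchanged, so Q is unchanged — no shift from this change.
A catalyst speeds both forward and reverse rates equally; it changes neither Q nor K — no shift from this change.
Removing J (aq), a product, drives the reaction to the right.
Only the nonzero effect(s) matter; the net shift is to the right.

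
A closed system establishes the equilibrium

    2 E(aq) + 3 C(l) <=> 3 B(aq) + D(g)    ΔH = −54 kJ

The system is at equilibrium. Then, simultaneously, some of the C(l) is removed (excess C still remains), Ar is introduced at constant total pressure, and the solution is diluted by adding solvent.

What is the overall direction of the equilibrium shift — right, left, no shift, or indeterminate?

right

C is a pure liquid; its activity is 1 regardless of amount, so Q is unaffected — no shift from this change.
Adding inert gas at constant total pressure expands the volume and lowers every reacting partial pressure. With Δn_gas = 1 − 0 = +1, Q moves away from K toward the side with fewer gas moles, so the system shifts toward the side with more gas moles — to the right.
Dilution lowers every aqueous concentration by the same factor. Δn_aq = 3 − 2 = +1, so the system shifts toward the side with more dissolved moles — to the right.
Only the nonzero effect(s) matter; the net shift is to the right.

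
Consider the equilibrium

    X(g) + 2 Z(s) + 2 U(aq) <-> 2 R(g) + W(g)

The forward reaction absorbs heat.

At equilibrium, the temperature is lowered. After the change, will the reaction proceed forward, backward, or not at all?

The forward reaction is endothermic. Lowering T favours the exothermic direction — shift to the left.

left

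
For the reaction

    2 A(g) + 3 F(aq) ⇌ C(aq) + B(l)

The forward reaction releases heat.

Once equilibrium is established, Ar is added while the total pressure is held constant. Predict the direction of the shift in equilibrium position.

Adding inert gas at constant total pressure expands the volume and lowers every reacting partial pressure. With Δn_gas = 0 − 2 = -2, Q moves away from K toward the side with fewer gas moles, so the system shifts toward the side with more gas moles — to the left.

left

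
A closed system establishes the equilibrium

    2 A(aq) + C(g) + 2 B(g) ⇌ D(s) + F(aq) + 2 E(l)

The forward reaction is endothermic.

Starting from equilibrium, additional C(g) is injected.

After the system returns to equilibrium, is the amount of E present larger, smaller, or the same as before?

increases

Adding C (g), a reactant, drives the reaction to the right.
The net shift is to the right. E is a product, so its amount increases.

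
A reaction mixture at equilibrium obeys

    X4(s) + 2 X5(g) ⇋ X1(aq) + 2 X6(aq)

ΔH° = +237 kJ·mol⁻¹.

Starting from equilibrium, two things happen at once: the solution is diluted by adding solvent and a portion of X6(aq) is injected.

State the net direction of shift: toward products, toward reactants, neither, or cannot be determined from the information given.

Dilution lowers every aqueous concentration by the same factor. Δn_aq = 3 − 0 = +3, so the system shifts toward the side with more dissolved moles — to the right.
Adding X6 (aq), a product, drives the reaction to the left.
The individual effects push in opposite directions; without quantitative information the net direction cannot be determined.

cannot be determined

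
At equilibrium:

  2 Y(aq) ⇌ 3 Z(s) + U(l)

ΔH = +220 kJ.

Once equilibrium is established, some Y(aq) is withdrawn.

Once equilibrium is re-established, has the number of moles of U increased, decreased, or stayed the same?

Removing Y (aq), a reactant, drives the reaction to the left.
The net shift is to the left. U is a product, so its amount decreases.

decreases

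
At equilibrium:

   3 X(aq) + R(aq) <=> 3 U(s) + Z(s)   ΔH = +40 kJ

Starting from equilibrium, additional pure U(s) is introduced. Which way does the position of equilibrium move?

U is a pure solid; its activity is 1 regardless of amount, so Q is unaffected — no shift from this change.

no shift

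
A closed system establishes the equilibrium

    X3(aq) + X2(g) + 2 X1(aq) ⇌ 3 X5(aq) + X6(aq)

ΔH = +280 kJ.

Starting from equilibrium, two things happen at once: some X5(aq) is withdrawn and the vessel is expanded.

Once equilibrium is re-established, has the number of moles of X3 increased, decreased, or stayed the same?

cannot be determined

Removing X5 (aq), a product, drives the reaction to the right.
Gas moles: reactants 1, products 0 (Δn_gas = -1). Expansion shifts the system toward the side with more moles of gas — to the left.
The two effects oppose each other, so the net shift — and hence the change in X3 — cannot be determined from the given information.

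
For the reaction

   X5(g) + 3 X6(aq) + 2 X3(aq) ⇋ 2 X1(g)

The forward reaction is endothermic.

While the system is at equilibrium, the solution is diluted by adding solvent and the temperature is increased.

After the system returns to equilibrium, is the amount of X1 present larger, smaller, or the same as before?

Dilution lowers every aqueous concentration by the same factor. Δn_aq = 0 − 5 = -5, so the system shifts toward the side with more dissolved moles — to the left.
The forward reaction is endothermic. Raising T favours the endothermic direction — shift to the right.
The two effects oppose each other, so the net shift — and hence the change in X1 — cannot be determined from the given information.

cannot be determined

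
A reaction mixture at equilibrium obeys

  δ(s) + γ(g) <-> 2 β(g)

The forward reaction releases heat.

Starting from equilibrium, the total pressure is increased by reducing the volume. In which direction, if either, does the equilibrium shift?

Gas moles: reactants 1, products 2 (Δn_gas = +1). Compression shifts the system toward the side with fewer moles of gas — to the left.

left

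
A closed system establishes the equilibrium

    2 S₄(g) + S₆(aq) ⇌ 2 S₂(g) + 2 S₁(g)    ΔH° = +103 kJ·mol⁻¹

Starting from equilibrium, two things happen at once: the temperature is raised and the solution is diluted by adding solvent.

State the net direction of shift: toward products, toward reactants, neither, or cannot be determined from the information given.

cannot be determined

The forward reaction is endothermic. Raising T favours the endothermic direction — shift to the right.
Dilution lowers every aqueous concentration by the same factor. Δn_aq = 0 − 1 = -1, so the system shifts toward the side with more dissolved moles — to the left.
The individual effects push in opposite directions; without quantitative information the net direction cannot be determined.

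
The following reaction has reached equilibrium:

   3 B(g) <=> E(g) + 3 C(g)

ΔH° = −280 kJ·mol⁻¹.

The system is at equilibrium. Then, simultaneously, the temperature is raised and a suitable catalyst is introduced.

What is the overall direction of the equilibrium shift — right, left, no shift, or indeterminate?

The forward reaction is exothermic. Raising T favours the endothermic direction — shift to the left.
A catalyst speeds both forward and reverse rates equally; it changes neither Q nor K — no shift from this change.
Only the nonzero effect(s) matter; the net shift is to the left.

left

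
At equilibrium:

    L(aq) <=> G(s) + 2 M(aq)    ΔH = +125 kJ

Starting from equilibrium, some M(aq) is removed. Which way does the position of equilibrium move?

Removing M (aq), a product, drives the reaction to the right.

right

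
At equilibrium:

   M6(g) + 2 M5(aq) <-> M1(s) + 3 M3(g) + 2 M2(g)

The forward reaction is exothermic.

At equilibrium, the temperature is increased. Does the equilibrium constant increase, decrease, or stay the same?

decreases

K depends on temperature via the van 't Hoff relation. The forward reaction is exothermic, so raising T decreases K.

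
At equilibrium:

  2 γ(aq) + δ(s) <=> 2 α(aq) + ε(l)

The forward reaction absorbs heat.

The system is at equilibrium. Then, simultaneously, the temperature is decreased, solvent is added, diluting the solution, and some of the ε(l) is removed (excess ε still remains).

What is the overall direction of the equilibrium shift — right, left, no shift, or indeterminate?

The forward reaction is endothermic. Lowering T favours the exothermic direction — shift to the left.
Dilution scales every aqueous concentration by the same factor. Δn_aq = 2 − 2 = 0, so Q is unchanged — no shift.
ε is a pure liquid; its activity is 1 regardless of amount, so Q is unaffected — no shift from this change.
Only the nonzero effect(s) matter; the net shift is to the left.

left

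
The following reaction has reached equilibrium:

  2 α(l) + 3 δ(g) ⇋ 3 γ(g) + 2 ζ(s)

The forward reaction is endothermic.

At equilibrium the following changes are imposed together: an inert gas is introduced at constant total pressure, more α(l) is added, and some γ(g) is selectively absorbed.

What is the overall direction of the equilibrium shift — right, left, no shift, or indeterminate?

right

Adding inert gas at constant total pressure expands the volume, scaling every reacting partial pressure by the same factor. Δn_gas = 3 − 3 = 0, so Q is unchanged — no shift.
α is a pure liquid; its activity is 1 regardless of amount, so Q is unaffected — no shift from this change.
Removing γ (g), a product, drives the reaction to the right.
Only the nonzero effect(s) matter; the net shift is to the right.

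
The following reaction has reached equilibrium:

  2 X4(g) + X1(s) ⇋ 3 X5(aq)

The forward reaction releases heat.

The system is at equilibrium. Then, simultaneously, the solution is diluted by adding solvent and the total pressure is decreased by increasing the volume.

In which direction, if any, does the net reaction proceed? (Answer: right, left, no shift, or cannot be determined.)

cannot be determined

Dilution lowers every aqueous concentration by the same factor. Δn_aq = 3 − 0 = +3, so the system shifts toward the side with more dissolved moles — to the right.
Gas moles: reactants 2, products 0 (Δn_gas = -2). Expansion shifts the system toward the side with more moles of gas — to the left.
The individual effects push in opposite directions; without quantitative information the net direction cannot be determined.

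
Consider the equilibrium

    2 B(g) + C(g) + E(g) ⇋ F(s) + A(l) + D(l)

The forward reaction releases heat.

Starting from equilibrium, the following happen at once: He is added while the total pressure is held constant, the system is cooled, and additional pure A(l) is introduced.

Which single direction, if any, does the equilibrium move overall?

Adding inert gas at constant total pressure expands the volume and lowers every reacting partial pressure. With Δn_gas = 0 − 4 = -4, Q moves away from K toward the side with fewer gas moles, so the system shifts toward the side with more gas moles — to the left.
The forward reaction is exothermic. Lowering T favours the exothermic direction — shift to the right.
A is a pure liquid; its activity is 1 regardless of amount, so Q is unaffected — no shift from this change.
The individual effects push in opposite directions; without quantitative information the net direction cannot be determined.

cannot be determined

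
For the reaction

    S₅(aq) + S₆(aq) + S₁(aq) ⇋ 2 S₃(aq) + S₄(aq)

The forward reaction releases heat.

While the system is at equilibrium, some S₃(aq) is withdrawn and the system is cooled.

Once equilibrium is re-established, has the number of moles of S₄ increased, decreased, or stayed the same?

Removing S₃ (aq), a product, drives the reaction to the right.
The forward reaction is exothermic. Lowering T favours the exothermic direction — shift to the right.
The net shift is to the right. S₄ is a product, so its amount increases.

increases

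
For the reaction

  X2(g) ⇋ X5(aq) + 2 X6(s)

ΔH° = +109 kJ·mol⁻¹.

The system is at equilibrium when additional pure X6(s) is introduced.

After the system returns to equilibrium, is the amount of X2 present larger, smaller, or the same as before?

unchanged

X6 is a pure solid; its activity is 1 regardless of amount, so Q is unaffected — no shift from this change.
No net shift occurs, so the amount of X2 is unchanged.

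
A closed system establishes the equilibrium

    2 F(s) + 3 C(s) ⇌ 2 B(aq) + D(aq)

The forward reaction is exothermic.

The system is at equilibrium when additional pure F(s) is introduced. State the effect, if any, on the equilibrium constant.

unchanged

The equilibrium constant depends only on temperature. This perturbation changes neither the position of equilibrium nor K.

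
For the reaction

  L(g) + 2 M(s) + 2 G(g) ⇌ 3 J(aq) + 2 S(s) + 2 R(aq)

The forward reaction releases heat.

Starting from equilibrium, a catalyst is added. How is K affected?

unchanged

The equilibrium constant depends only on temperature. This perturbation changes neither the position of equilibrium nor K.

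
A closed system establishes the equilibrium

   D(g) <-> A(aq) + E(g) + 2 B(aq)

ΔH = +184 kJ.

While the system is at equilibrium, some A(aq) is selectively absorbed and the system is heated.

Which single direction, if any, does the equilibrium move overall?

right

Removing A (aq), a product, drives the reaction to the right.
The forward reaction is endothermic. Raising T favours the endothermic direction — shift to the right.
All effects act in the same direction — net shift to the right.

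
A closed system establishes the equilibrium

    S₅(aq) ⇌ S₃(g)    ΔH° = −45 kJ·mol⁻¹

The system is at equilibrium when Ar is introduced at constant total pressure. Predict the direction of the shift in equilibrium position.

Adding inert gas at constant total pressure expands the volume and lowers every reacting partial pressure. With Δn_gas = 1 − 0 = +1, Q moves away from K toward the side with fewer gas moles, so the system shifts toward the side with more gas moles — to the right.

right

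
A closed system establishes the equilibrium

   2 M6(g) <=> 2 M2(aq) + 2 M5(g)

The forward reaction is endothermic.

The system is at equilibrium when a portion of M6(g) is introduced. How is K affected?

The equilibrium constant depends only on temperature. This perturbation may move the position of equilibrium, but since T is unchanged, K itself is unchanged.

unchanged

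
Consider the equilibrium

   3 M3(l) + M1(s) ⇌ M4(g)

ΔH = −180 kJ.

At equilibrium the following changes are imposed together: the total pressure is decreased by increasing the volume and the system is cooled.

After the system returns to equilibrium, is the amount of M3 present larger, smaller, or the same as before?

Gas moles: reactants 0, products 1 (Δn_gas = +1). Expansion shifts the system toward the side with more moles of gas — to the right.
The forward reaction is exothermic. Lowering T favours the exothermic direction — shift to the right.
The net shift is to the right. M3 is a reactant, so its amount decreases.

decreases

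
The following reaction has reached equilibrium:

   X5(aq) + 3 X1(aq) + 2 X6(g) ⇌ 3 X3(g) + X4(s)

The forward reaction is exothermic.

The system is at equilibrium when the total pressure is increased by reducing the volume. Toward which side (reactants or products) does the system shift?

Gas moles: reactants 2, products 3 (Δn_gas = +1). Compression shifts the system toward the side with fewer moles of gas — to the left.

left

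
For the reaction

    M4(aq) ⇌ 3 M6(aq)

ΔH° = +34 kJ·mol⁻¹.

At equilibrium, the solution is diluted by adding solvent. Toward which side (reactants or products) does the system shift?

right

Dilution lowers every aqueous concentration by the same factor. Δn_aq = 3 − 1 = +2, so the system shifts toward the side with more dissolved moles — to the right.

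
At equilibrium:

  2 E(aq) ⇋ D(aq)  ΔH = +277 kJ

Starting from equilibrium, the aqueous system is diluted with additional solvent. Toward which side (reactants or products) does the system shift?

Dilution lowers every aqueous concentration by the same factor. Δn_aq = 1 − 2 = -1, so the system shifts toward the side with more dissolved moles — to the left.

left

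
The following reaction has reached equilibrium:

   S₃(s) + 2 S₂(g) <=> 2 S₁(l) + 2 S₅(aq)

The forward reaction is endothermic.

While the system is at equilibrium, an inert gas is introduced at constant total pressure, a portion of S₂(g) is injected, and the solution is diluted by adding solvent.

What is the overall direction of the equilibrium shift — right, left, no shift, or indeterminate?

Adding inert gas at constant total pressure expands the volume and lowers every reacting partial pressure. With Δn_gas = 0 − 2 = -2, Q moves away from K toward the side with fewer gas moles, so the system shifts toward the side with more gas moles — to the left.
Adding S₂ (g), a reactant, drives the reaction to the right.
Dilution lowers every aqueous concentration by the same factor. Δn_aq = 2 − 0 = +2, so the system shifts toward the side with more dissolved moles — to the right.
The individual effects push in opposite directions; without quantitative information the net direction cannot be determined.

cannot be determined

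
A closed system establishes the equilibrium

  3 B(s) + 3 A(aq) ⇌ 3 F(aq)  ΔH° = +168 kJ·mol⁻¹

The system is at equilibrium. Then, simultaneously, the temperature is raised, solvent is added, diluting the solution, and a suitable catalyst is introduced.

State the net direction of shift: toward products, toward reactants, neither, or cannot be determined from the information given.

The forward reaction is endothermic. Raising T favours the endothermic direction — shift to the right.
Dilution scales every aqueous concentration by the same factor. Δn_aq = 3 − 3 = 0, so Q is unchanged — no shift.
A catalyst speeds both forward and reverse rates equally; it changes neither Q nor K — no shift from this change.
Only the nonzero effect(s) matter; the net shift is to the right.

right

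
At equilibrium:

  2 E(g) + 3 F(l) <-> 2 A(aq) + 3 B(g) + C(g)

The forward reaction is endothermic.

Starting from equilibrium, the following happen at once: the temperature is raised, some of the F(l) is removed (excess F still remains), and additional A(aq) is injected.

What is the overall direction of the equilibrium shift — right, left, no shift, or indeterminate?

The forward reaction is endothermic. Raising T favours the endothermic direction — shift to the right.
F is a pure liquid; its activity is 1 regardless of amount, so Q is unaffected — no shift from this change.
Adding A (aq), a product, drives the reaction to the left.
The individual effects push in opposite directions; without quantitative information the net direction cannot be determined.

cannot be determined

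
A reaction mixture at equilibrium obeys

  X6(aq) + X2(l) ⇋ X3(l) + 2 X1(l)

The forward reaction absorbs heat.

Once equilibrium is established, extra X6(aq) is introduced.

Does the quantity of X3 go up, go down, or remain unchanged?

Adding X6 (aq), a reactant, drives the reaction to the right.
The net shift is to the right. X3 is a product, so its amount increases.

increases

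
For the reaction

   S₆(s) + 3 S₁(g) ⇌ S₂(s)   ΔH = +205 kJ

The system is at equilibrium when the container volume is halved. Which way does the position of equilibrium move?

right

Gas moles: reactants 3, products 0 (Δn_gas = -3). Compression shifts the system toward the side with fewer moles of gas — to the right.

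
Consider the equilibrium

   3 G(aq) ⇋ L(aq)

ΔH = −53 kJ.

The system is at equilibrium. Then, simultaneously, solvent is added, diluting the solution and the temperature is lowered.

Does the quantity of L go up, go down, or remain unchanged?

cannot be determined

Dilution lowers every aqueous concentration by the same factor. Δn_aq = 1 − 3 = -2, so the system shifts toward the side with more dissolved moles — to the left.
The forward reaction is exothermic. Lowering T favours the exothermic direction — shift to the right.
The two effects oppose each other, so the net shift — and hence the change in L — cannot be determined from the given information.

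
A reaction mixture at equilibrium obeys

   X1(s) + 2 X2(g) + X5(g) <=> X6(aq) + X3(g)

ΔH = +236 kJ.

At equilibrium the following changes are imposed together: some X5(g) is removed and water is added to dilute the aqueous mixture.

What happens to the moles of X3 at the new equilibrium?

cannot be determined

Removing X5 (g), a reactant, drives the reaction to the left.
Dilution lowers every aqueous concentration by the same factor. Δn_aq = 1 − 0 = +1, so the system shifts toward the side with more dissolved moles — to the right.
The two effects oppose each other, so the net shift — and hence the change in X3 — cannot be determined from the given information.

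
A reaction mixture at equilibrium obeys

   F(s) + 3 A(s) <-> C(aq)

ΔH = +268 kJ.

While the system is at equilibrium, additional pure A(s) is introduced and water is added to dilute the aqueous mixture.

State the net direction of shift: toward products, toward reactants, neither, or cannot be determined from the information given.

A is a pure solid; its activity is 1 regardless of amount, so Q is unaffected — no shift from this change.
Dilution lowers every aqueous concentration by the same factor. Δn_aq = 1 − 0 = +1, so the system shifts toward the side with more dissolved moles — to the right.
Only the nonzero effect(s) matter; the net shift is to the right.

right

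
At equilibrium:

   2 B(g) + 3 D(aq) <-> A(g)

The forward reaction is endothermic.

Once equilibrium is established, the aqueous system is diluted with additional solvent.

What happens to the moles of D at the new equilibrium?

increases

Dilution lowers every aqueous concentration by the same factor. Δn_aq = 0 − 3 = -3, so the system shifts toward the side with more dissolved moles — to the left.
The net shift is to the left. D is a reactant, so its amount increases.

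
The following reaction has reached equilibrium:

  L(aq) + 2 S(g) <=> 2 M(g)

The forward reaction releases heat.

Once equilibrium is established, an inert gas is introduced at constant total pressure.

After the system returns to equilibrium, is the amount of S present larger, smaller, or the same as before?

Adding inert gas at constant total pressure expands the volume, scaling every reacting partial pressure by the same factor. Δn_gas = 2 − 2 = 0, so Q is unchanged — no shift.
No net shift occurs, so the amount of S is unchanged.

unchanged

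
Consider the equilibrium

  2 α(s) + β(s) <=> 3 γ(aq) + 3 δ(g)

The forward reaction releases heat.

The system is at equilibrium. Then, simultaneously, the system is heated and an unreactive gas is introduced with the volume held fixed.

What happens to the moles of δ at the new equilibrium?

decreases

The forward reaction is exothermic. Raising T favours the endothermic direction — shift to the left.
At constant volume, adding an inert gas leaves every reacting species' partial pressure unchanged, so Q is unchanged — no shift from this change.
The net shift is to the left. δ is a product, so its amount decreases.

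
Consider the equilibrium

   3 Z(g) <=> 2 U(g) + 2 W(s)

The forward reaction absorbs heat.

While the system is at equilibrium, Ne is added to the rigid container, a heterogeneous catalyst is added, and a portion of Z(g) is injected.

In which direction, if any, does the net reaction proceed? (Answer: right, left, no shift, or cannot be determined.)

right

At constant volume, adding an inert gas leaves every reacting species' partial pressure unchanged, so Q is unchanged — no shift from this change.
A catalyst speeds both forward and reverse rates equally; it changes neither Q nor K — no shift from this change.
Adding Z (g), a reactant, drives the reaction to the right.
Only the nonzero effect(s) matter; the net shift is to the right.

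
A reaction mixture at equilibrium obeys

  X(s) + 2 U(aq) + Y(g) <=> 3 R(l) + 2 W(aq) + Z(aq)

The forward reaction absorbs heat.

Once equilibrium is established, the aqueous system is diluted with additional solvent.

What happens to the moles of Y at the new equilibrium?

Dilution lowers every aqueous concentration by the same factor. Δn_aq = 3 − 2 = +1, so the system shifts toward the side with more dissolved moles — to the right.
The net shift is to the right. Y is a reactant, so its amount decreases.

decreases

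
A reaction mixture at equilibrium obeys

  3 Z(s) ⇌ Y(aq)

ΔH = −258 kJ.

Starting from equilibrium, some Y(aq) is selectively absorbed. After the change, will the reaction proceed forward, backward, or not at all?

Removing Y (aq), a product, drives the reaction to the right.

right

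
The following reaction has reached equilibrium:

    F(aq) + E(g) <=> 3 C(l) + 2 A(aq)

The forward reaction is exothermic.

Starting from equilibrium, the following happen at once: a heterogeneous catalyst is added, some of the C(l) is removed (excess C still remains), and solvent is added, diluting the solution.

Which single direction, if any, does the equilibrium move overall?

right

A catalyst speeds both forward and reverse rates equally; it changes neither Q nor K — no shift from this change.
C is a pure liquid; its activity is 1 regardless of amount, so Q is unaffected — no shift from this change.
Dilution lowers every aqueous concentration by the same factor. Δn_aq = 2 − 1 = +1, so the system shifts toward the side with more dissolved moles — to the right.
Only the nonzero effect(s) matter; the net shift is to the right.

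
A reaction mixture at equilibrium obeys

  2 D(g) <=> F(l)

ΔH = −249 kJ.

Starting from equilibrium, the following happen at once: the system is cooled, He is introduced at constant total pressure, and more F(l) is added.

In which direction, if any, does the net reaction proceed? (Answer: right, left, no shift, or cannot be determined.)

cannot be determined

The forward reaction is exothermic. Lowering T favours the exothermic direction — shift to the right.
Adding inert gas at constant total pressure expands the volume and lowers every reacting partial pressure. With Δn_gas = 0 − 2 = -2, Q moves away from K toward the side with fewer gas moles, so the system shifts toward the side with more gas moles — to the left.
F is a pure liquid; its activity is 1 regardless of amount, so Q is unaffected — no shift from this change.
The individual effects push in opposite directions; without quantitative information the net direction cannot be determined.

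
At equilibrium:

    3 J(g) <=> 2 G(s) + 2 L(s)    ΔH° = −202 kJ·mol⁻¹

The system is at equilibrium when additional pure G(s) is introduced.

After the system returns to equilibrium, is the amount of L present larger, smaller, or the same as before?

G is a pure solid; its activity is 1 regardless of amount, so Q is unaffected — no shift from this change.
No net shift occurs, so the amount of L is unchanged.

unchanged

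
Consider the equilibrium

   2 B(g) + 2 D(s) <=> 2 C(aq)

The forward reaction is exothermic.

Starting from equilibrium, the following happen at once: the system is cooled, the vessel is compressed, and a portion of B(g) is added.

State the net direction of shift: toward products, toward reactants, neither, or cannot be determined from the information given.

right

The forward reaction is exothermic. Lowering T favours the exothermic direction — shift to the right.
Gas moles: reactants 2, products 0 (Δn_gas = -2). Compression shifts the system toward the side with fewer moles of gas — to the right.
Adding B (g), a reactant, drives the reaction to the right.
All effects act in the same direction — net shift to the right.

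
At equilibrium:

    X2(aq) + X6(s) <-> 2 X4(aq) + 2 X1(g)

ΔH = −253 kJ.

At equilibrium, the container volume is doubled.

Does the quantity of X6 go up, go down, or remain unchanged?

decreases

Gas moles: reactants 0, products 2 (Δn_gas = +2). Expansion shifts the system toward the side with more moles of gas — to the right.
The net shift is to the right. X6 is a reactant, so its amount decreases.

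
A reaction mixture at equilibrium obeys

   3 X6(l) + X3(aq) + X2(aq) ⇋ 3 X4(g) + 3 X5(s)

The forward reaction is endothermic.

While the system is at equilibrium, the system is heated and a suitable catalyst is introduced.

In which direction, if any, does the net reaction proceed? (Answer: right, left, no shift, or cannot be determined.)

The forward reaction is endothermic. Raising T favours the endothermic direction — shift to the right.
A catalyst speeds both forward and reverse rates equally; it changes neither Q nor K — no shift from this change.
Only the nonzero effect(s) matter; the net shift is to the right.

right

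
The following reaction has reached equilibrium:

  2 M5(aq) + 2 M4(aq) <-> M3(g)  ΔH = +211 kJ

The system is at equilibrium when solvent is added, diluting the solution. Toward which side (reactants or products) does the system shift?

Dilution lowers every aqueous concentration by the same factor. Δn_aq = 0 − 4 = -4, so the system shifts toward the side with more dissolved moles — to the left.

left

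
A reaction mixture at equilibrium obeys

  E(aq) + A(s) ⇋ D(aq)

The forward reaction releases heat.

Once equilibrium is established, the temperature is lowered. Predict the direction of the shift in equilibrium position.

The forward reaction is exothermic. Lowering T favours the exothermic direction — shift to the right.

right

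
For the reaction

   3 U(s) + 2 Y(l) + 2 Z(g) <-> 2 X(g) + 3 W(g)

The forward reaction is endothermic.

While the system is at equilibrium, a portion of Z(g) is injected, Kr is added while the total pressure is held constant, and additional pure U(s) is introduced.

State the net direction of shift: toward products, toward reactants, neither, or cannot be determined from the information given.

Adding Z (g), a reactant, drives the reaction to the right.
Adding inert gas at constant total pressure expands the volume and lowers every reacting partial pressure. With Δn_gas = 5 − 2 = +3, Q moves away from K toward the side with fewer gas moles, so the system shifts toward the side with more gas moles — to the right.
U is a pure solid; its activity is 1 regardless of amount, so Q is unaffected — no shift from this change.
Only the nonzero effect(s) matter; the net shift is to the right.

right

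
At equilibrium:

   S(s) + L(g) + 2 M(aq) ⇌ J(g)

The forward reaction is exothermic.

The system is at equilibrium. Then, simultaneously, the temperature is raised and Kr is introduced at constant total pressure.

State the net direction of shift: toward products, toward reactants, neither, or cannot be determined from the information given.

The forward reaction is exothermic. Raising T favours the endothermic direction — shift to the left.
Adding inert gas at constant total pressure expands the volume, scaling every reacting partial pressure by the same factor. Δn_gas = 1 − 1 = 0, so Q is unchanged — no shift.
Only the nonzero effect(s) matter; the net shift is to the left.

left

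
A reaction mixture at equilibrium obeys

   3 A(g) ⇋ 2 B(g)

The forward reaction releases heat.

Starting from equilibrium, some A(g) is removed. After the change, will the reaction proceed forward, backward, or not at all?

Removing A (g), a reactant, drives the reaction to the left.

left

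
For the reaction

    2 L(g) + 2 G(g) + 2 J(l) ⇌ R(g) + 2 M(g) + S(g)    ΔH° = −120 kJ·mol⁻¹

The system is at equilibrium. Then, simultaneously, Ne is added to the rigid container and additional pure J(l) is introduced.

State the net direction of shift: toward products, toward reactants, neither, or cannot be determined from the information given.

At constant volume, adding an inert gas leaves every reacting species' partial pressure unchanged, so Q is unchanged — no shift from this change.
J is a pure liquid; its activity is 1 regardless of amount, so Q is unaffected — no shift from this change.
None of the changes alters Q relative to K, so there is no net shift.

no shift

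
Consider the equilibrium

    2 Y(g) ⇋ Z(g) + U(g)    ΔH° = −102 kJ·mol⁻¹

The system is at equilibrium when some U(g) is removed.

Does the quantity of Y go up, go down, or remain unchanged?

Removing U (g), a product, drives the reaction to the right.
The net shift is to the right. Y is a reactant, so its amount decreases.

decreases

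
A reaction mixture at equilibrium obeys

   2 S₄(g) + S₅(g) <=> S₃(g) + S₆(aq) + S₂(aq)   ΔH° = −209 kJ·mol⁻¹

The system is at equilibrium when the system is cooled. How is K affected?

increases

K depends on temperature via the van 't Hoff relation. The forward reaction is exothermic, so lowering T increases K.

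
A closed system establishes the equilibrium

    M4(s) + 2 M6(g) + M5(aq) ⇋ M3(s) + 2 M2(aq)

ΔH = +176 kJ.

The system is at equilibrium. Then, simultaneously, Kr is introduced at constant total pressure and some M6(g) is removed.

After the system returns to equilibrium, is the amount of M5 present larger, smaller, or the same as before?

increases

Adding inert gas at constant total pressure expands the volume and lowers every reacting partial pressure. With Δn_gas = 0 − 2 = -2, Q moves away from K toward the side with fewer gas moles, so the system shifts toward the side with more gas moles — to the left.
Removing M6 (g), a reactant, drives the reaction to the left.
The net shift is to the left. M5 is a reactant, so its amount increases.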